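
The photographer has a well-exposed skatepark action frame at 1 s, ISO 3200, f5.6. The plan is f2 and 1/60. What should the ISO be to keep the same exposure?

ISO 25600

Aperture: f/5.6 → f/4 → f/2.8 → f/2 — 3 stops wider (brighter).
Shutter speed: 1 → 1/2 → 1/4 → 1/8 → 1/15 → 1/30 → 1/60 — 6 stops faster (darker).
Net change so far: 3 stops darker. Offset with the ISO: 3200 → 6400 → 12800 → 25600.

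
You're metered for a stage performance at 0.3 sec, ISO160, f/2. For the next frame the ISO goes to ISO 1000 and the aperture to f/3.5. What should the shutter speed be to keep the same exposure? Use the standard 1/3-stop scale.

ISO: 160 → 200 → 250 → 320 → 400 → 500 → 640 → 800 → 1000 — 2 2/3 stops raised (brighter).
Aperture: f/2 → f/2.2 → f/2.5 → f/2.8 → f/3.2 → f/3.5 — 1 2/3 stops narrower (darker).
Net change so far: 1 stop brighter. Offset with the shutter speed: 0.3 → 1/4 → 1/5 → 1/6.

1/6s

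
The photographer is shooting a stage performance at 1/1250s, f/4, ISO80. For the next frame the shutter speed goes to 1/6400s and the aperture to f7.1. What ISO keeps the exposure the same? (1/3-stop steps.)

ISO 1250

Shutter speed: 1/1250 → 1/1600 → 1/2000 → 1/2500 → 1/3200 → 1/4000 → 1/5000 → 1/6400 — 2 1/3 stops faster (darker).
Aperture: f/4 → f/4.5 → f/5 → f/5.6 → f/6.3 → f/7.1 — 1 2/3 stops stopped down (darker).
Net change so far: 4 stops darker. Offset with the ISO: 80 → 100 → 125 → 160 → 200 → 250 → 320 → 400 → 500 → 640 → 800 → 1000 → 1250.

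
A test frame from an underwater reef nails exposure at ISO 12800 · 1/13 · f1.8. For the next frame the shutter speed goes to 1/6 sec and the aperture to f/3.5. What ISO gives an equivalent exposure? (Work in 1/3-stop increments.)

ISO 25600

Shutter speed: 1/13 → 1/10 → 1/8 → 1/6 — 1 stop longer (brighter).
Aperture: f/1.8 → f/2 → f/2.2 → f/2.5 → f/2.8 → f/3.2 → f/3.5 — 2 stops smaller aperture (darker).
Net change so far: 1 stop darker. Offset with the ISO: 12800 → 16000 → 20000 → 25600.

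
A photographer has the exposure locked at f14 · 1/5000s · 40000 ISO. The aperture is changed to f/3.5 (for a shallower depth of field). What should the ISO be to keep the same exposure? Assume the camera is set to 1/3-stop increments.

Aperture: f/14 → f/13 → f/11 → f/10 → f/9 → f/8 → f/7.1 → f/6.3 → f/5.6 → f/5 → f/4.5 → f/4 → f/3.5 — 4 stops opened up (brighter).
Need 4 stops darker from the ISO: 40000 → 32000 → 25600 → 20000 → 16000 → 12800 → 10000 → 8000 → 6400 → 5000 → 4000 → 3200 → 2500.

ISO 2500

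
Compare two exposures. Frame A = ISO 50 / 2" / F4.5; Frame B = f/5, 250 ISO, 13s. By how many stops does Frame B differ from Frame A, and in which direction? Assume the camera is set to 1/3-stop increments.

Aperture: f/4.5 → f/5 — 1/3 stop narrower (darker).
Shutter speed: 2 → 2.5 → 3.2 → 4 → 5 → 6 → 8 → 10 → 13 — 2 2/3 stops slower (brighter).
ISO: 50 → 64 → 80 → 100 → 125 → 160 → 200 → 250 — 2 1/3 stops higher (brighter).
Net: −1/3 +2 2/3 +2 1/3 = +4 2/3 stops.

4 2/3 stops brighter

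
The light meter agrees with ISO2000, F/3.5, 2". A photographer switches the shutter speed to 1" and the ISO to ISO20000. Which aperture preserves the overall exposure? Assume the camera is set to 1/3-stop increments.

Shutter speed: 2 → 1.6 → 1.3 → 1 — 1 stop shorter (darker).
ISO: 2000 → 2500 → 3200 → 4000 → 5000 → 6400 → 8000 → 10000 → 12800 → 16000 → 20000 — 3 1/3 stops raised (brighter).
Net change so far: 2 1/3 stops brighter. Offset with the aperture: f/3.5 → f/4 → f/4.5 → f/5 → f/5.6 → f/6.3 → f/7.1 → f/8.

f/8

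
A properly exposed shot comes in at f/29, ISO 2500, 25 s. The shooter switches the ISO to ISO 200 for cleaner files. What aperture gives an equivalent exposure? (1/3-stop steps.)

f/8

ISO: 2500 → 2000 → 1600 → 1250 → 1000 → 800 → 640 → 500 → 400 → 320 → 250 → 200 — 3 2/3 stops dropped (darker).
Need 3 2/3 stops brighter from the aperture: f/29 → f/25 → f/22 → f/20 → f/18 → f/16 → f/14 → f/13 → f/11 → f/10 → f/9 → f/8.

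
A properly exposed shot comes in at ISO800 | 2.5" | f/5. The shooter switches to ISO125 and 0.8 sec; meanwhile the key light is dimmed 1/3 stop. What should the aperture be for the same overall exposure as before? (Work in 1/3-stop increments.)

Scene light: 1/3 stop darker.
ISO: 800 → 640 → 500 → 400 → 320 → 250 → 200 → 160 → 125 — 2 2/3 stops lower (darker).
Shutter speed: 2.5 → 2 → 1.6 → 1.3 → 1 → 0.8 — 1 2/3 stops shorter (darker).
Net so far: 4 2/3 stops darker. Aperture: f/5 → f/4.5 → f/4 → f/3.5 → f/3.2 → f/2.8 → f/2.5 → f/2.2 → f/2 → f/1.8 → f/1.6 → f/1.4 → f/1.2 → f/1.1 → f/1.0.

f/1.0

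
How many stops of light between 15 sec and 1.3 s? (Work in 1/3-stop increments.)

3 2/3 stops

15 → 13 → 10 → 8 → 6 → 5 → 4 → 3.2 → 2.5 → 2 → 1.6 → 1.3 — count the steps: 11 third-stops = 3 2/3 stops.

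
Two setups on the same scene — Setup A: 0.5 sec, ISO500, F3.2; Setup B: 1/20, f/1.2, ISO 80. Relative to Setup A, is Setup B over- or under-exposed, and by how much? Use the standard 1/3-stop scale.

Aperture: f/3.2 → f/2.8 → f/2.5 → f/2.2 → f/2 → f/1.8 → f/1.6 → f/1.4 → f/1.2 — 2 2/3 stops larger aperture (brighter).
Shutter speed: 0.5 → 0.4 → 0.3 → 1/4 → 1/5 → 1/6 → 1/8 → 1/10 → 1/13 → 1/15 → 1/20 — 3 1/3 stops faster (darker).
ISO: 500 → 400 → 320 → 250 → 200 → 160 → 125 → 100 → 80 — 2 2/3 stops dropped (darker).
Net: +2 2/3 −3 1/3 −2 2/3 = −3 1/3 stops.

3 1/3 stops darker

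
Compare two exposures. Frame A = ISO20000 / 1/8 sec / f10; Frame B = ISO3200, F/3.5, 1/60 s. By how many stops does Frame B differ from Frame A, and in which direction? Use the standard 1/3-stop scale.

2 2/3 stops darker

Aperture: f/10 → f/9 → f/8 → f/7.1 → f/6.3 → f/5.6 → f/5 → f/4.5 → f/4 → f/3.5 — 3 stops wider (brighter).
Shutter speed: 1/8 → 1/10 → 1/13 → 1/15 → 1/20 → 1/25 → 1/30 → 1/40 → 1/50 → 1/60 — 3 stops shorter (darker).
ISO: 20000 → 16000 → 12800 → 10000 → 8000 → 6400 → 5000 → 4000 → 3200 — 2 2/3 stops dropped (darker).
Net: +3 −3 −2 2/3 = −2 2/3 stops.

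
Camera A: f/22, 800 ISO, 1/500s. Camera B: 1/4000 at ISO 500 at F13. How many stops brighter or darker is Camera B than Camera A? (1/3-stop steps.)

Aperture: f/22 → f/20 → f/18 → f/16 → f/14 → f/13 — 1 2/3 stops wider (brighter).
Shutter speed: 1/500 → 1/640 → 1/800 → 1/1000 → 1/1250 → 1/1600 → 1/2000 → 1/2500 → 1/3200 → 1/4000 — 3 stops shorter (darker).
ISO: 800 → 640 → 500 — 2/3 stop dropped (darker).
Net: +1 2/3 −3 −2/3 = −2 stops.

2 stops darker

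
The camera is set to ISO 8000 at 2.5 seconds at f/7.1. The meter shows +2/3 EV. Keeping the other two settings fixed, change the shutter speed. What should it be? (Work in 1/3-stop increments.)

1.6 s

Overexposed by 2/3 stop → need 2/3 stop darker.
Shutter speed: 2.5 → 2 → 1.6.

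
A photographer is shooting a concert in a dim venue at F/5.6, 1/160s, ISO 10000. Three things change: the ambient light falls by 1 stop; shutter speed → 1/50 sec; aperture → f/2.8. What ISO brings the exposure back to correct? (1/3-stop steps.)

Scene light: 1 stop darker.
Shutter speed: 1/160 → 1/125 → 1/100 → 1/80 → 1/60 → 1/50 — 1 2/3 stops longer (brighter).
Aperture: f/5.6 → f/5 → f/4.5 → f/4 → f/3.5 → f/3.2 → f/2.8 — 2 stops wider (brighter).
Net so far: 2 2/3 stops brighter. ISO: 10000 → 8000 → 6400 → 5000 → 4000 → 3200 → 2500 → 2000 → 1600.

ISO 1600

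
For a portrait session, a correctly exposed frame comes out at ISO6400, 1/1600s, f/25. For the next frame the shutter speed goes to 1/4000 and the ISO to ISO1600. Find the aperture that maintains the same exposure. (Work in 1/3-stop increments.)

f/8

Shutter speed: 1/1600 → 1/2000 → 1/2500 → 1/3200 → 1/4000 — 1 1/3 stops faster (darker).
ISO: 6400 → 5000 → 4000 → 3200 → 2500 → 2000 → 1600 — 2 stops lower (darker).
Net change so far: 3 1/3 stops darker. Offset with the aperture: f/25 → f/22 → f/20 → f/18 → f/16 → f/14 → f/13 → f/11 → f/10 → f/9 → f/8.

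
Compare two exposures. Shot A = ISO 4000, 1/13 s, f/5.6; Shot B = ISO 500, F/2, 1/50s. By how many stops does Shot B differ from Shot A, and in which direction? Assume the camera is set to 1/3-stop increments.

2 stops darker

Aperture: f/5.6 → f/5 → f/4.5 → f/4 → f/3.5 → f/3.2 → f/2.8 → f/2.5 → f/2.2 → f/2 — 3 stops larger aperture (brighter).
Shutter speed: 1/13 → 1/15 → 1/20 → 1/25 → 1/30 → 1/40 → 1/50 — 2 stops shorter (darker).
ISO: 4000 → 3200 → 2500 → 2000 → 1600 → 1250 → 1000 → 800 → 640 → 500 — 3 stops lower (darker).
Net: +3 −2 −3 = −2 stops.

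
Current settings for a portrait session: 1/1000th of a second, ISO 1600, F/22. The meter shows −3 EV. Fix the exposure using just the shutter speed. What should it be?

1/125s

Underexposed by 3 stops → need 3 stops brighter.
Shutter speed: 1/1000 → 1/500 → 1/250 → 1/125.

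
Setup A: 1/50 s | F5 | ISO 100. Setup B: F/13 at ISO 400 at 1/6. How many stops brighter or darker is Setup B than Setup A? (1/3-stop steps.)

2 1/3 stops brighter

Aperture: f/5 → f/5.6 → f/6.3 → f/7.1 → f/8 → f/9 → f/10 → f/11 → f/13 — 2 2/3 stops smaller aperture (darker).
Shutter speed: 1/50 → 1/40 → 1/30 → 1/25 → 1/20 → 1/15 → 1/13 → 1/10 → 1/8 → 1/6 — 3 stops slower (brighter).
ISO: 100 → 125 → 160 → 200 → 250 → 320 → 400 — 2 stops higher (brighter).
Net: −2 2/3 +3 +2 = +2 1/3 stops.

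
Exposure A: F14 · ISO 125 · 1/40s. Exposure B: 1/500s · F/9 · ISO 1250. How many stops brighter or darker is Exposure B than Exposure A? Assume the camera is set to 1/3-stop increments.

1 stop brighter

Aperture: f/14 → f/13 → f/11 → f/10 → f/9 — 1 1/3 stops opened up (brighter).
Shutter speed: 1/40 → 1/50 → 1/60 → 1/80 → 1/100 → 1/125 → 1/160 → 1/200 → 1/250 → 1/320 → 1/400 → 1/500 — 3 2/3 stops shorter (darker).
ISO: 125 → 160 → 200 → 250 → 320 → 400 → 500 → 640 → 800 → 1000 → 1250 — 3 1/3 stops raised (brighter).
Net: +1 1/3 −3 2/3 +3 1/3 = +1 stop.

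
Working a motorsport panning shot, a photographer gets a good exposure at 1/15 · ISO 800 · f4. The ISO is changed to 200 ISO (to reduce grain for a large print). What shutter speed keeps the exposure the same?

1/4s

ISO: 800 → 400 → 200 — 2 stops lower (darker).
Need 2 stops brighter from the shutter speed: 1/15 → 1/8 → 1/4.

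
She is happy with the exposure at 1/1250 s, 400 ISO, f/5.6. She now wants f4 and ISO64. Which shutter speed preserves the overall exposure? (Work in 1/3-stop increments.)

Aperture: f/5.6 → f/5 → f/4.5 → f/4 — 1 stop opened up (brighter).
ISO: 400 → 320 → 250 → 200 → 160 → 125 → 100 → 80 → 64 — 2 2/3 stops lower (darker).
Net change so far: 1 2/3 stops darker. Offset with the shutter speed: 1/1250 → 1/1000 → 1/800 → 1/640 → 1/500 → 1/400.

1/400s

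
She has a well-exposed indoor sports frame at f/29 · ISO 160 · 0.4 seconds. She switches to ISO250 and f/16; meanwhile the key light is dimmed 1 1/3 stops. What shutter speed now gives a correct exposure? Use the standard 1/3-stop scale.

Scene light: 1 1/3 stops darker.
ISO: 160 → 200 → 250 — 2/3 stop higher (brighter).
Aperture: f/29 → f/25 → f/22 → f/20 → f/18 → f/16 — 1 2/3 stops larger aperture (brighter).
Net so far: 1 stop brighter. Shutter speed: 0.4 → 0.3 → 1/4 → 1/5.

1/5s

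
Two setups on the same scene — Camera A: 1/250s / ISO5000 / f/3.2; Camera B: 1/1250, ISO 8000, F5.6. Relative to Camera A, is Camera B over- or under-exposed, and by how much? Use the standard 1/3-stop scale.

Aperture: f/3.2 → f/3.5 → f/4 → f/4.5 → f/5 → f/5.6 — 1 2/3 stops stopped down (darker).
Shutter speed: 1/250 → 1/320 → 1/400 → 1/500 → 1/640 → 1/800 → 1/1000 → 1/1250 — 2 1/3 stops faster (darker).
ISO: 5000 → 6400 → 8000 — 2/3 stop higher (brighter).
Net: −1 2/3 −2 1/3 +2/3 = −3 1/3 stops.

3 1/3 stops darker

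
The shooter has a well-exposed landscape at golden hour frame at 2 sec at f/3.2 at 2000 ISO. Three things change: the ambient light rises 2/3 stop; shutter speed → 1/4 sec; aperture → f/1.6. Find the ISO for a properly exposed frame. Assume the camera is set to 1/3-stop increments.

Scene light: 2/3 stop brighter.
Shutter speed: 2 → 1.6 → 1.3 → 1 → 0.8 → 0.6 → 0.5 → 0.4 → 0.3 → 1/4 — 3 stops shorter (darker).
Aperture: f/3.2 → f/2.8 → f/2.5 → f/2.2 → f/2 → f/1.8 → f/1.6 — 2 stops larger aperture (brighter).
Net so far: 1/3 stop darker. ISO: 2000 → 2500.

ISO 2500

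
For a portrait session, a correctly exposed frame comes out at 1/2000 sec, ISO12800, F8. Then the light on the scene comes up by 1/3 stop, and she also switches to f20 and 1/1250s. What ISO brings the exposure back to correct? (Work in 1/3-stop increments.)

ISO 40000

Scene light: 1/3 stop brighter.
Aperture: f/8 → f/9 → f/10 → f/11 → f/13 → f/14 → f/16 → f/18 → f/20 — 2 2/3 stops stopped down (darker).
Shutter speed: 1/2000 → 1/1600 → 1/1250 — 2/3 stop longer (brighter).
Net so far: 1 2/3 stops darker. ISO: 12800 → 16000 → 20000 → 25600 → 32000 → 40000.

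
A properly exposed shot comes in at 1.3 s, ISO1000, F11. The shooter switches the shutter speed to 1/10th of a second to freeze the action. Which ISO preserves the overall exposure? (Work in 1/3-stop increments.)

ISO 12800

Shutter speed: 1.3 → 1 → 0.8 → 0.6 → 0.5 → 0.4 → 0.3 → 1/4 → 1/5 → 1/6 → 1/8 → 1/10 — 3 2/3 stops shorter (darker).
Need 3 2/3 stops brighter from the ISO: 1000 → 1250 → 1600 → 2000 → 2500 → 3200 → 4000 → 5000 → 6400 → 8000 → 10000 → 12800.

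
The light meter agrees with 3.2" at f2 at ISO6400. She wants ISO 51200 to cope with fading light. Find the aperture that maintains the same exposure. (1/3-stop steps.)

f/5.6

ISO: 6400 → 8000 → 10000 → 12800 → 16000 → 20000 → 25600 → 32000 → 40000 → 51200 — 3 stops higher (brighter).
Need 3 stops darker from the aperture: f/2 → f/2.2 → f/2.5 → f/2.8 → f/3.2 → f/3.5 → f/4 → f/4.5 → f/5 → f/5.6.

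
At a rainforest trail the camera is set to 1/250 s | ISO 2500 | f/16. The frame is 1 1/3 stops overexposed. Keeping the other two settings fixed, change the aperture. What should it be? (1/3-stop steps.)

f/25

Overexposed by 1 1/3 stops → need 1 1/3 stops darker.
Aperture: f/16 → f/18 → f/20 → f/22 → f/25.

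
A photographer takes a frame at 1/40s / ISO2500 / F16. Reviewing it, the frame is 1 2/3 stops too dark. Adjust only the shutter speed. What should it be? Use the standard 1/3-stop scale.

1/13s

Underexposed by 1 2/3 stops → need 1 2/3 stops brighter.
Shutter speed: 1/40 → 1/30 → 1/25 → 1/20 → 1/15 → 1/13.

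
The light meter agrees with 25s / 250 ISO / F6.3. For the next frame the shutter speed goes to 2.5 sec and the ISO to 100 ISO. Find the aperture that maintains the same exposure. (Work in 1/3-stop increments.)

f/1.2

Shutter speed: 25 → 20 → 15 → 13 → 10 → 8 → 6 → 5 → 4 → 3.2 → 2.5 — 3 1/3 stops faster (darker).
ISO: 250 → 200 → 160 → 125 → 100 — 1 1/3 stops dropped (darker).
Net change so far: 4 2/3 stops darker. Offset with the aperture: f/6.3 → f/5.6 → f/5 → f/4.5 → f/4 → f/3.5 → f/3.2 → f/2.8 → f/2.5 → f/2.2 → f/2 → f/1.8 → f/1.6 → f/1.4 → f/1.2.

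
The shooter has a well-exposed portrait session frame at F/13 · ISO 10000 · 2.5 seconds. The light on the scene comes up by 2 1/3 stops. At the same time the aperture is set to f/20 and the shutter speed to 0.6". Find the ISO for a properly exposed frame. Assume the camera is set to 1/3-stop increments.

ISO 20000

Scene light: 2 1/3 stops brighter.
Aperture: f/13 → f/14 → f/16 → f/18 → f/20 — 1 1/3 stops stopped down (darker).
Shutter speed: 2.5 → 2 → 1.6 → 1.3 → 1 → 0.8 → 0.6 — 2 stops shorter (darker).
Net so far: 1 stop darker. ISO: 10000 → 12800 → 16000 → 20000.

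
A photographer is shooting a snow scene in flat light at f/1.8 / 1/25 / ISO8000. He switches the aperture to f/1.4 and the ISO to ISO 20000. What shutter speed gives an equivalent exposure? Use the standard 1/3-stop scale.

Aperture: f/1.8 → f/1.6 → f/1.4 — 2/3 stop larger aperture (brighter).
ISO: 8000 → 10000 → 12800 → 16000 → 20000 — 1 1/3 stops raised (brighter).
Net change so far: 2 stops brighter. Offset with the shutter speed: 1/25 → 1/30 → 1/40 → 1/50 → 1/60 → 1/80 → 1/100.

1/100s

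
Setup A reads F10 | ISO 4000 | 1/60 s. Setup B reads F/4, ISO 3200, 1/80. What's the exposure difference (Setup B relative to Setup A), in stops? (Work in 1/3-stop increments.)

2 stops brighter

Aperture: f/10 → f/9 → f/8 → f/7.1 → f/6.3 → f/5.6 → f/5 → f/4.5 → f/4 — 2 2/3 stops wider (brighter).
Shutter speed: 1/60 → 1/80 — 1/3 stop shorter (darker).
ISO: 4000 → 3200 — 1/3 stop dropped (darker).
Net: +2 2/3 −1/3 −1/3 = +2 stops.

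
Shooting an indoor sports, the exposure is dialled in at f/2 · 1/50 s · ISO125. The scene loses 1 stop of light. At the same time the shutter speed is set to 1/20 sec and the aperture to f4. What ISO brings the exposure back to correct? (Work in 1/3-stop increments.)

Scene light: 1 stop darker.
Shutter speed: 1/50 → 1/40 → 1/30 → 1/25 → 1/20 — 1 1/3 stops longer (brighter).
Aperture: f/2 → f/2.2 → f/2.5 → f/2.8 → f/3.2 → f/3.5 → f/4 — 2 stops smaller aperture (darker).
Net so far: 1 2/3 stops darker. ISO: 125 → 160 → 200 → 250 → 320 → 400.

ISO 400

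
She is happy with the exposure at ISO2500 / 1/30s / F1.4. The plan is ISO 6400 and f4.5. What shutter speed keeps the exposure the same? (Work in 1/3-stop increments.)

ISO: 2500 → 3200 → 4000 → 5000 → 6400 — 1 1/3 stops higher (brighter).
Aperture: f/1.4 → f/1.6 → f/1.8 → f/2 → f/2.2 → f/2.5 → f/2.8 → f/3.2 → f/3.5 → f/4 → f/4.5 — 3 1/3 stops stopped down (darker).
Net change so far: 2 stops darker. Offset with the shutter speed: 1/30 → 1/25 → 1/20 → 1/15 → 1/13 → 1/10 → 1/8.

1/8s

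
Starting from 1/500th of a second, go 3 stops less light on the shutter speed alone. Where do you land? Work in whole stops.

1/4000s

Shutter speed: 1/500 → 1/1000 → 1/2000 → 1/4000 — 3 stops faster (darker).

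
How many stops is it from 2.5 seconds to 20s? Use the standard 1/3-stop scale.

3 stops

2.5 → 3.2 → 4 → 5 → 6 → 8 → 10 → 13 → 15 → 20 — count the steps: 9 third-stops = 3 stops.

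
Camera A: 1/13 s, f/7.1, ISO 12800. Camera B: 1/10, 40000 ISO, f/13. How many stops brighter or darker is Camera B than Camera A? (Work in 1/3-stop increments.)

1/3 stop brighter

Aperture: f/7.1 → f/8 → f/9 → f/10 → f/11 → f/13 — 1 2/3 stops stopped down (darker).
Shutter speed: 1/13 → 1/10 — 1/3 stop longer (brighter).
ISO: 12800 → 16000 → 20000 → 25600 → 32000 → 40000 — 1 2/3 stops higher (brighter).
Net: −1 2/3 +1/3 +1 2/3 = +1/3 stops.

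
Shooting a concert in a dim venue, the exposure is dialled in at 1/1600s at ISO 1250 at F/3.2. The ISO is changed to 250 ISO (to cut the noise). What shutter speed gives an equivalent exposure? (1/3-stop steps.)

1/320s

ISO: 1250 → 1000 → 800 → 640 → 500 → 400 → 320 → 250 — 2 1/3 stops dropped (darker).
Need 2 1/3 stops brighter from the shutter speed: 1/1600 → 1/1250 → 1/1000 → 1/800 → 1/640 → 1/500 → 1/400 → 1/320.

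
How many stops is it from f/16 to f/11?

1 stop

f/16 → f/11 — count the steps: 1 stop.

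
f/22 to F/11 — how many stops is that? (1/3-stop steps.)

2 stops

f/22 → f/20 → f/18 → f/16 → f/14 → f/13 → f/11 — count the steps: 6 third-stops = 2 stops.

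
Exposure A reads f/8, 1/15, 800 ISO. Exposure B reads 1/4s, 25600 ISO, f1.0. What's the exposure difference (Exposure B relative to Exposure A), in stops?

Aperture: f/8 → f/5.6 → f/4 → f/2.8 → f/2 → f/1.4 → f/1.0 — 6 stops opened up (brighter).
Shutter speed: 1/15 → 1/8 → 1/4 — 2 stops longer (brighter).
ISO: 800 → 1600 → 3200 → 6400 → 12800 → 25600 — 5 stops higher (brighter).
Net: +6 +2 +5 = +13 stops.

13 stops brighter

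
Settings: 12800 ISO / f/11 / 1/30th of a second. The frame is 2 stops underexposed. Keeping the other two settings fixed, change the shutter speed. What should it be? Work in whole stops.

1/8s

Underexposed by 2 stops → need 2 stops brighter.
Shutter speed: 1/30 → 1/15 → 1/8.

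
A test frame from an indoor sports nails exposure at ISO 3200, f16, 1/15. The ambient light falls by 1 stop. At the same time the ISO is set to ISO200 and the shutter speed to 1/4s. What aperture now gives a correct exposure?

Scene light: 1 stop darker.
ISO: 3200 → 1600 → 800 → 400 → 200 — 4 stops dropped (darker).
Shutter speed: 1/15 → 1/8 → 1/4 — 2 stops slower (brighter).
Net so far: 3 stops darker. Aperture: f/16 → f/11 → f/8 → f/5.6.

f/5.6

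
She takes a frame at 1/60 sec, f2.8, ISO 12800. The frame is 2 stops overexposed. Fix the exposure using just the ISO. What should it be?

Overexposed by 2 stops → need 2 stops darker.
ISO: 12800 → 6400 → 3200.

ISO 3200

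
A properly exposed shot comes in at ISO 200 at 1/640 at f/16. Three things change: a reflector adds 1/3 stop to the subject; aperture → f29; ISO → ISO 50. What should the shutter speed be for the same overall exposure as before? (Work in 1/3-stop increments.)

1/60s

Scene light: 1/3 stop brighter.
Aperture: f/16 → f/18 → f/20 → f/22 → f/25 → f/29 — 1 2/3 stops narrower (darker).
ISO: 200 → 160 → 125 → 100 → 80 → 64 → 50 — 2 stops dropped (darker).
Net so far: 3 1/3 stops darker. Shutter speed: 1/640 → 1/500 → 1/400 → 1/320 → 1/250 → 1/200 → 1/160 → 1/125 → 1/100 → 1/80 → 1/60.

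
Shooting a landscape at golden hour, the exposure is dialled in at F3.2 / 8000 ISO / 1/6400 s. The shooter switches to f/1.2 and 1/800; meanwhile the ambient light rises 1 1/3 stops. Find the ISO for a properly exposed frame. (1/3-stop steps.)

Scene light: 1 1/3 stops brighter.
Aperture: f/3.2 → f/2.8 → f/2.5 → f/2.2 → f/2 → f/1.8 → f/1.6 → f/1.4 → f/1.2 — 2 2/3 stops opened up (brighter).
Shutter speed: 1/6400 → 1/5000 → 1/4000 → 1/3200 → 1/2500 → 1/2000 → 1/1600 → 1/1250 → 1/1000 → 1/800 — 3 stops longer (brighter).
Net so far: 7 stops brighter. ISO: 8000 → 6400 → 5000 → 4000 → 3200 → 2500 → 2000 → 1600 → 1250 → 1000 → 800 → 640 → 500 → 400 → 320 → 250 → 200 → 160 → 125 → 100 → 80 → 64.

ISO 64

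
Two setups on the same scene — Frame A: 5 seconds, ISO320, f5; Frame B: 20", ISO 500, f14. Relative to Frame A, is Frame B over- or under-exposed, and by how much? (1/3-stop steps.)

1/3 stop darker

Aperture: f/5 → f/5.6 → f/6.3 → f/7.1 → f/8 → f/9 → f/10 → f/11 → f/13 → f/14 — 3 stops stopped down (darker).
Shutter speed: 5 → 6 → 8 → 10 → 13 → 15 → 20 — 2 stops slower (brighter).
ISO: 320 → 400 → 500 — 2/3 stop raised (brighter).
Net: −3 +2 +2/3 = −1/3 stops.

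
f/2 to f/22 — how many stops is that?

7 stops

f/2 → f/2.8 → f/4 → f/5.6 → f/8 → f/11 → f/16 → f/22 — count the steps: 7 stops.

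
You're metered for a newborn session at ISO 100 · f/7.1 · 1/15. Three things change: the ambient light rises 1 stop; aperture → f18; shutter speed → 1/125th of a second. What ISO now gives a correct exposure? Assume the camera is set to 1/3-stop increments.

ISO 2500

Scene light: 1 stop brighter.
Aperture: f/7.1 → f/8 → f/9 → f/10 → f/11 → f/13 → f/14 → f/16 → f/18 — 2 2/3 stops stopped down (darker).
Shutter speed: 1/15 → 1/20 → 1/25 → 1/30 → 1/40 → 1/50 → 1/60 → 1/80 → 1/100 → 1/125 — 3 stops shorter (darker).
Net so far: 4 2/3 stops darker. ISO: 100 → 125 → 160 → 200 → 250 → 320 → 400 → 500 → 640 → 800 → 1000 → 1250 → 1600 → 2000 → 2500.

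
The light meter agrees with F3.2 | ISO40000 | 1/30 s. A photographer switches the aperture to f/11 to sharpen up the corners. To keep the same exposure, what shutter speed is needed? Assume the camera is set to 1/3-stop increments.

0.4 s

Aperture: f/3.2 → f/3.5 → f/4 → f/4.5 → f/5 → f/5.6 → f/6.3 → f/7.1 → f/8 → f/9 → f/10 → f/11 — 3 2/3 stops stopped down (darker).
Need 3 2/3 stops brighter from the shutter speed: 1/30 → 1/25 → 1/20 → 1/15 → 1/13 → 1/10 → 1/8 → 1/6 → 1/5 → 1/4 → 0.3 → 0.4.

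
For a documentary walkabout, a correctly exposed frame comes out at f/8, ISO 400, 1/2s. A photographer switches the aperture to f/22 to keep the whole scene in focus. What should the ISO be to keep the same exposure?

Aperture: f/8 → f/11 → f/16 → f/22 — 3 stops smaller aperture (darker).
Need 3 stops brighter from the ISO: 400 → 800 → 1600 → 3200.

ISO 3200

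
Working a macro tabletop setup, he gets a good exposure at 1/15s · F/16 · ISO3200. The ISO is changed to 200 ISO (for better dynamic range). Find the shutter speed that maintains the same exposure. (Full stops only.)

1 s

ISO: 3200 → 1600 → 800 → 400 → 200 — 4 stops dropped (darker).
Need 4 stops brighter from the shutter speed: 1/15 → 1/8 → 1/4 → 1/2 → 1.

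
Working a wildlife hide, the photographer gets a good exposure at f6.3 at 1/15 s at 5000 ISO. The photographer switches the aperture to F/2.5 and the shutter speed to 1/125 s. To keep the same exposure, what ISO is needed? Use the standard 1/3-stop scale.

Aperture: f/6.3 → f/5.6 → f/5 → f/4.5 → f/4 → f/3.5 → f/3.2 → f/2.8 → f/2.5 — 2 2/3 stops wider (brighter).
Shutter speed: 1/15 → 1/20 → 1/25 → 1/30 → 1/40 → 1/50 → 1/60 → 1/80 → 1/100 → 1/125 — 3 stops shorter (darker).
Net change so far: 1/3 stop darker. Offset with the ISO: 5000 → 6400.

ISO 6400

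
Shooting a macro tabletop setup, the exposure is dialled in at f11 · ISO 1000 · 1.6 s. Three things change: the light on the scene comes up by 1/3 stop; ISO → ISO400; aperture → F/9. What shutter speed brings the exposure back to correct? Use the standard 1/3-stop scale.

2 s

Scene light: 1/3 stop brighter.
ISO: 1000 → 800 → 640 → 500 → 400 — 1 1/3 stops lower (darker).
Aperture: f/11 → f/10 → f/9 — 2/3 stop wider (brighter).
Net so far: 1/3 stop darker. Shutter speed: 1.6 → 2.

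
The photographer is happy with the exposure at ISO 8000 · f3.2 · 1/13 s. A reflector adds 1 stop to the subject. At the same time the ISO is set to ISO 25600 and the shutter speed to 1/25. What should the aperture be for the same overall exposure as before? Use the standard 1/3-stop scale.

f/5.6

Scene light: 1 stop brighter.
ISO: 8000 → 10000 → 12800 → 16000 → 20000 → 25600 — 1 2/3 stops raised (brighter).
Shutter speed: 1/13 → 1/15 → 1/20 → 1/25 — 1 stop faster (darker).
Net so far: 1 2/3 stops brighter. Aperture: f/3.2 → f/3.5 → f/4 → f/4.5 → f/5 → f/5.6.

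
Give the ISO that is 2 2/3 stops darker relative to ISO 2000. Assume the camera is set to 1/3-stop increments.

ISO 320

ISO: 2000 → 1600 → 1250 → 1000 → 800 → 640 → 500 → 400 → 320 — 2 2/3 stops lower (darker).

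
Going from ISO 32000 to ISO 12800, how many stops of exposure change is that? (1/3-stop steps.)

32000 → 25600 → 20000 → 16000 → 12800 — count the steps: 4 third-stops = 1 1/3 stops.

1 1/3 stops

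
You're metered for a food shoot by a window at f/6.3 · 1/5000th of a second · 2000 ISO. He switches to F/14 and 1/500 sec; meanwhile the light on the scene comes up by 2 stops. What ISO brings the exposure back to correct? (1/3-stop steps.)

ISO 250

Scene light: 2 stops brighter.
Aperture: f/6.3 → f/7.1 → f/8 → f/9 → f/10 → f/11 → f/13 → f/14 — 2 1/3 stops narrower (darker).
Shutter speed: 1/5000 → 1/4000 → 1/3200 → 1/2500 → 1/2000 → 1/1600 → 1/1250 → 1/1000 → 1/800 → 1/640 → 1/500 — 3 1/3 stops longer (brighter).
Net so far: 3 stops brighter. ISO: 2000 → 1600 → 1250 → 1000 → 800 → 640 → 500 → 400 → 320 → 250.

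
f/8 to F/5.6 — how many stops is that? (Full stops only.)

1 stop

f/8 → f/5.6 — count the steps: 1 stop.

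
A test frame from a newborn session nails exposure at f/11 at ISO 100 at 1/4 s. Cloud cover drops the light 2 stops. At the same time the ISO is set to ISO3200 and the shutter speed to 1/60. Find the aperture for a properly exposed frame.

Scene light: 2 stops darker.
ISO: 100 → 200 → 400 → 800 → 1600 → 3200 — 5 stops raised (brighter).
Shutter speed: 1/4 → 1/8 → 1/15 → 1/30 → 1/60 — 4 stops shorter (darker).
Net so far: 1 stop darker. Aperture: f/11 → f/8.

f/8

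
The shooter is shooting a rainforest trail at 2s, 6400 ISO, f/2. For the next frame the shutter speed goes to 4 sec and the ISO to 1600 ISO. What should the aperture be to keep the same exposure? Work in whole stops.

f/1.4

Shutter speed: 2 → 4 — 1 stop slower (brighter).
ISO: 6400 → 3200 → 1600 — 2 stops dropped (darker).
Net change so far: 1 stop darker. Offset with the aperture: f/2 → f/1.4.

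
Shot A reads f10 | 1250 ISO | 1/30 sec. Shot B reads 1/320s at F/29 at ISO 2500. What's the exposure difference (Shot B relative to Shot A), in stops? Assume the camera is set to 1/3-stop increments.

Aperture: f/10 → f/11 → f/13 → f/14 → f/16 → f/18 → f/20 → f/22 → f/25 → f/29 — 3 stops stopped down (darker).
Shutter speed: 1/30 → 1/40 → 1/50 → 1/60 → 1/80 → 1/100 → 1/125 → 1/160 → 1/200 → 1/250 → 1/320 — 3 1/3 stops shorter (darker).
ISO: 1250 → 1600 → 2000 → 2500 — 1 stop raised (brighter).
Net: −3 −3 1/3 +1 = −5 1/3 stops.

5 1/3 stops darker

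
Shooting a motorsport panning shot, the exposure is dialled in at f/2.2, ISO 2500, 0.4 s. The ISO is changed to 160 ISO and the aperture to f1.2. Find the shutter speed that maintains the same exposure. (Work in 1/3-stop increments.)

ISO: 2500 → 2000 → 1600 → 1250 → 1000 → 800 → 640 → 500 → 400 → 320 → 250 → 200 → 160 — 4 stops dropped (darker).
Aperture: f/2.2 → f/2 → f/1.8 → f/1.6 → f/1.4 → f/1.2 — 1 2/3 stops larger aperture (brighter).
Net change so far: 2 1/3 stops darker. Offset with the shutter speed: 0.4 → 0.5 → 0.6 → 0.8 → 1 → 1.3 → 1.6 → 2.

2 s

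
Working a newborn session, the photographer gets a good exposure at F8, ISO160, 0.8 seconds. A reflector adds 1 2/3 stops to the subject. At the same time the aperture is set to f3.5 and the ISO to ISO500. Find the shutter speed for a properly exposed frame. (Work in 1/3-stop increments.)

1/60s

Scene light: 1 2/3 stops brighter.
Aperture: f/8 → f/7.1 → f/6.3 → f/5.6 → f/5 → f/4.5 → f/4 → f/3.5 — 2 1/3 stops wider (brighter).
ISO: 160 → 200 → 250 → 320 → 400 → 500 — 1 2/3 stops raised (brighter).
Net so far: 5 2/3 stops brighter. Shutter speed: 0.8 → 0.6 → 0.5 → 0.4 → 0.3 → 1/4 → 1/5 → 1/6 → 1/8 → 1/10 → 1/13 → 1/15 → 1/20 → 1/25 → 1/30 → 1/40 → 1/50 → 1/60.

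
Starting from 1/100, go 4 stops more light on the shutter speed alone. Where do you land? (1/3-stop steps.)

1/6s

Shutter speed: 1/100 → 1/80 → 1/60 → 1/50 → 1/40 → 1/30 → 1/25 → 1/20 → 1/15 → 1/13 → 1/10 → 1/8 → 1/6 — 4 stops slower (brighter).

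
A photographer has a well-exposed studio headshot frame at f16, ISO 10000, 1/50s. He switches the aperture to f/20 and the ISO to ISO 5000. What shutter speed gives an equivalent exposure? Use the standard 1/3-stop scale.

1/15s

Aperture: f/16 → f/18 → f/20 — 2/3 stop narrower (darker).
ISO: 10000 → 8000 → 6400 → 5000 — 1 stop lower (darker).
Net change so far: 1 2/3 stops darker. Offset with the shutter speed: 1/50 → 1/40 → 1/30 → 1/25 → 1/20 → 1/15.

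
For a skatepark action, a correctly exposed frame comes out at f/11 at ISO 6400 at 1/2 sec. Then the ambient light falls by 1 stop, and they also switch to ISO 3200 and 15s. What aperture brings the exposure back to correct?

f/32

Scene light: 1 stop darker.
ISO: 6400 → 3200 — 1 stop lower (darker).
Shutter speed: 1/2 → 1 → 2 → 4 → 8 → 15 — 5 stops longer (brighter).
Net so far: 3 stops brighter. Aperture: f/11 → f/16 → f/22 → f/32.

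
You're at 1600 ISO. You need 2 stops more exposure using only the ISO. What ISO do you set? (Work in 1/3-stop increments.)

ISO: 1600 → 2000 → 2500 → 3200 → 4000 → 5000 → 6400 — 2 stops raised (brighter).

ISO 6400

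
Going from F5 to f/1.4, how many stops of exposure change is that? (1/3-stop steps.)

3 2/3 stops

f/5 → f/4.5 → f/4 → f/3.5 → f/3.2 → f/2.8 → f/2.5 → f/2.2 → f/2 → f/1.8 → f/1.6 → f/1.4 — count the steps: 11 third-stops = 3 2/3 stops.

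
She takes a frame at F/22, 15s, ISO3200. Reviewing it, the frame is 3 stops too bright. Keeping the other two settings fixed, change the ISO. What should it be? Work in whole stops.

ISO 400

Overexposed by 3 stops → need 3 stops darker.
ISO: 3200 → 1600 → 800 → 400.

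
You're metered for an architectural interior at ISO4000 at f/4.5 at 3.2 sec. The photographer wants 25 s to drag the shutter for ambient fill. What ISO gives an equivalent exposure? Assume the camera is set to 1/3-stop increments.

ISO 500

Shutter speed: 3.2 → 4 → 5 → 6 → 8 → 10 → 13 → 15 → 20 → 25 — 3 stops slower (brighter).
Need 3 stops darker from the ISO: 4000 → 3200 → 2500 → 2000 → 1600 → 1250 → 1000 → 800 → 640 → 500.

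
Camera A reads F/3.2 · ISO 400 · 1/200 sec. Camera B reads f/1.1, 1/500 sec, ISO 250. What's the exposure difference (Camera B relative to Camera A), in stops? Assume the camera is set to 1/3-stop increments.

Aperture: f/3.2 → f/2.8 → f/2.5 → f/2.2 → f/2 → f/1.8 → f/1.6 → f/1.4 → f/1.2 → f/1.1 — 3 stops larger aperture (brighter).
Shutter speed: 1/200 → 1/250 → 1/320 → 1/400 → 1/500 — 1 1/3 stops shorter (darker).
ISO: 400 → 320 → 250 — 2/3 stop dropped (darker).
Net: +3 −1 1/3 −2/3 = +1 stop.

1 stop brighter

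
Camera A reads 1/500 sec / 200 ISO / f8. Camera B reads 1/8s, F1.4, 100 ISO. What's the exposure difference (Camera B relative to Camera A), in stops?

Aperture: f/8 → f/5.6 → f/4 → f/2.8 → f/2 → f/1.4 — 5 stops wider (brighter).
Shutter speed: 1/500 → 1/250 → 1/125 → 1/60 → 1/30 → 1/15 → 1/8 — 6 stops slower (brighter).
ISO: 200 → 100 — 1 stop lower (darker).
Net: +5 +6 −1 = +10 stops.

10 stops brighter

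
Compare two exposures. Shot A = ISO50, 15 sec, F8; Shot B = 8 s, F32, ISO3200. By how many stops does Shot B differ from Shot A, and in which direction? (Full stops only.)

1 stop brighter

Aperture: f/8 → f/11 → f/16 → f/22 → f/32 — 4 stops stopped down (darker).
Shutter speed: 15 → 8 — 1 stop faster (darker).
ISO: 50 → 100 → 200 → 400 → 800 → 1600 → 3200 — 6 stops raised (brighter).
Net: −4 −1 +6 = +1 stop.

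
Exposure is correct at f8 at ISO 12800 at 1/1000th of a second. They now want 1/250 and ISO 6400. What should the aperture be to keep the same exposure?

Shutter speed: 1/1000 → 1/500 → 1/250 — 2 stops slower (brighter).
ISO: 12800 → 6400 — 1 stop lower (darker).
Net change so far: 1 stop brighter. Offset with the aperture: f/8 → f/11.

f/11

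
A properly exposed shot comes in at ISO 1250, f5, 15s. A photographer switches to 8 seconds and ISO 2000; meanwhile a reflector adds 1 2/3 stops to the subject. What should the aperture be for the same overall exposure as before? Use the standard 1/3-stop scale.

f/8

Scene light: 1 2/3 stops brighter.
Shutter speed: 15 → 13 → 10 → 8 — 1 stop shorter (darker).
ISO: 1250 → 1600 → 2000 — 2/3 stop higher (brighter).
Net so far: 1 1/3 stops brighter. Aperture: f/5 → f/5.6 → f/6.3 → f/7.1 → f/8.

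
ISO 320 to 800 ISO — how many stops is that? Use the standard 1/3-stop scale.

320 → 400 → 500 → 640 → 800 — count the steps: 4 third-stops = 1 1/3 stops.

1 1/3 stops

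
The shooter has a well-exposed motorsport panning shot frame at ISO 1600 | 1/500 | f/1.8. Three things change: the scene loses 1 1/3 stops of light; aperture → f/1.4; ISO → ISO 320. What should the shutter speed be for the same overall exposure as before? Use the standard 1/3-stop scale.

Scene light: 1 1/3 stops darker.
Aperture: f/1.8 → f/1.6 → f/1.4 — 2/3 stop wider (brighter).
ISO: 1600 → 1250 → 1000 → 800 → 640 → 500 → 400 → 320 — 2 1/3 stops lower (darker).
Net so far: 3 stops darker. Shutter speed: 1/500 → 1/400 → 1/320 → 1/250 → 1/200 → 1/160 → 1/125 → 1/100 → 1/80 → 1/60.

1/60s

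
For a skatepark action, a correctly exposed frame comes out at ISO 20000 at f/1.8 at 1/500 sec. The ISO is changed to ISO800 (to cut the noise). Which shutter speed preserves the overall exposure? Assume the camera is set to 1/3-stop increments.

1/20s

ISO: 20000 → 16000 → 12800 → 10000 → 8000 → 6400 → 5000 → 4000 → 3200 → 2500 → 2000 → 1600 → 1250 → 1000 → 800 — 4 2/3 stops lower (darker).
Need 4 2/3 stops brighter from the shutter speed: 1/500 → 1/400 → 1/320 → 1/250 → 1/200 → 1/160 → 1/125 → 1/100 → 1/80 → 1/60 → 1/50 → 1/40 → 1/30 → 1/25 → 1/20.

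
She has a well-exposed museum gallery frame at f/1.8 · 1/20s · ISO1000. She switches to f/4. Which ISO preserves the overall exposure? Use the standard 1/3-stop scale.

Aperture: f/1.8 → f/2 → f/2.2 → f/2.5 → f/2.8 → f/3.2 → f/3.5 → f/4 — 2 1/3 stops smaller aperture (darker).
Need 2 1/3 stops brighter from the ISO: 1000 → 1250 → 1600 → 2000 → 2500 → 3200 → 4000 → 5000.

ISO 5000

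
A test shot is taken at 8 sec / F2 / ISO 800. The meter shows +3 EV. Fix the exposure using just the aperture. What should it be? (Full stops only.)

f/5.6

Overexposed by 3 stops → need 3 stops darker.
Aperture: f/2 → f/2.8 → f/4 → f/5.6.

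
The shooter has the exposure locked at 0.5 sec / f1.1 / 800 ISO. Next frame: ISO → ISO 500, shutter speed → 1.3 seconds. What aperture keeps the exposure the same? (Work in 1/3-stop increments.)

ISO: 800 → 640 → 500 — 2/3 stop lower (darker).
Shutter speed: 0.5 → 0.6 → 0.8 → 1 → 1.3 — 1 1/3 stops slower (brighter).
Net change so far: 2/3 stop brighter. Offset with the aperture: f/1.1 → f/1.2 → f/1.4.

f/1.4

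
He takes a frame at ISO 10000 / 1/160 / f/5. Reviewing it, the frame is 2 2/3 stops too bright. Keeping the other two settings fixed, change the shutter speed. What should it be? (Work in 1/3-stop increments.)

Overexposed by 2 2/3 stops → need 2 2/3 stops darker.
Shutter speed: 1/160 → 1/200 → 1/250 → 1/320 → 1/400 → 1/500 → 1/640 → 1/800 → 1/1000.

1/1000s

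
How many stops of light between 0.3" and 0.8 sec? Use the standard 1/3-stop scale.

0.3 → 0.4 → 0.5 → 0.6 → 0.8 — count the steps: 4 third-stops = 1 1/3 stops.

1 1/3 stops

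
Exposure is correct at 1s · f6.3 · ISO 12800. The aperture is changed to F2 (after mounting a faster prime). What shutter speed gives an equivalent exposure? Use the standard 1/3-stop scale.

1/10s

Aperture: f/6.3 → f/5.6 → f/5 → f/4.5 → f/4 → f/3.5 → f/3.2 → f/2.8 → f/2.5 → f/2.2 → f/2 — 3 1/3 stops opened up (brighter).
Need 3 1/3 stops darker from the shutter speed: 1 → 0.8 → 0.6 → 0.5 → 0.4 → 0.3 → 1/4 → 1/5 → 1/6 → 1/8 → 1/10.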